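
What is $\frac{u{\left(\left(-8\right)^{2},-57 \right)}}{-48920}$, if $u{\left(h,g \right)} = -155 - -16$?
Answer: $\frac{139}{48920} \approx 0.0028414$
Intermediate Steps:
$u{\left(h,g \right)} = -139$ ($u{\left(h,g \right)} = -155 + 16 = -139$)
$\frac{u{\left(\left(-8\right)^{2},-57 \right)}}{-48920} = - \frac{139}{-48920} = \left(-139\right) \left(- \frac{1}{48920}\right) = \frac{139}{48920}$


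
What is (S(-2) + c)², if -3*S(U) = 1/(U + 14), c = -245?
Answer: 77810041/1296 ≈ 60039.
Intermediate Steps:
S(U) = -1/(3*(14 + U)) (S(U) = -1/(3*(U + 14)) = -1/(3*(14 + U)))
(S(-2) + c)² = (-1/(42 + 3*(-2)) - 245)² = (-1/(42 - 6) - 245)² = (-1/36 - 245)² = (-8821/36)² = 77810041/1296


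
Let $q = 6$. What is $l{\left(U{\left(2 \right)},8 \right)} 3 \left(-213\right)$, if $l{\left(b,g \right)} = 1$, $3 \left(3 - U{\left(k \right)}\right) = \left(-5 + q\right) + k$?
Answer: $-639$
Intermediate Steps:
$U{\left(k \right)} = \frac{8}{3} - \frac{k}{3}$ ($U{\left(k \right)} = 3 - \frac{\left(-5 + 6\right) + k}{3} = 3 - \frac{1 + k}{3} = 3 - \left(\frac{1}{3} + \frac{k}{3}\right) = \frac{8}{3} - \frac{k}{3}$)
$l{\left(U{\left(2 \right)},8 \right)} 3 \left(-213\right) = 1 \cdot 3 \left(-213\right) = 3 \left(-213\right) = -639$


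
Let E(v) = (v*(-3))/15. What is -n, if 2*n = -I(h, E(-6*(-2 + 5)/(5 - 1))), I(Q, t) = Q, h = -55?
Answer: -55/2 ≈ -27.500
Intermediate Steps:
E(v) = -v/5 (E(v) = -3*v*(1/15) = -v/5)
n = 55/2 (n = (-1*(-55))/2 = (1/2)*55 = 55/2 ≈ 27.500)
-n = -1*55/2 = -55/2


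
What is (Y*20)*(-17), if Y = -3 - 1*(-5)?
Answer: -680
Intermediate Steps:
Y = 2 (Y = -3 + 5 = 2)
(Y*20)*(-17) = (2*20)*(-17) = 40*(-17) = -680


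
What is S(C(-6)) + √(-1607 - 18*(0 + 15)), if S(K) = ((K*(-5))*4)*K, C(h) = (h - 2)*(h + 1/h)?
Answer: -438080/9 + I*√1877 ≈ -48676.0 + 43.324*I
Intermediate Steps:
C(h) = (-2 + h)*(h + 1/h)
S(K) = -20*K² (S(K) = (-5*K*4)*K = (-20*K)*K = -20*K²)
S(C(-6)) + √(-1607 - 18*(0 + 15)) = -20*(1 + (-6)² - 2*(-6) - 2/(-6))² + √(-1607 - 18*(0 + 15)) = -20*(1 + 36 + 12 - 2*(-⅙))² + √(-1607 - 18*15) = -20*(1 + 36 + 12 + ⅓)² + √(-1607 - 270) = -20*(148/3)² + √(-1877) = -20*21904/9 + I*√1877 = -438080/9 + I*√1877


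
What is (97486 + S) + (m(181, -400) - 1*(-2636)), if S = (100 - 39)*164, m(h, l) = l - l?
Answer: 110126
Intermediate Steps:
m(h, l) = 0
S = 10004 (S = 61*164 = 10004)
(97486 + S) + (m(181, -400) - 1*(-2636)) = (97486 + 10004) + (0 - 1*(-2636)) = 107490 + (0 + 2636) = 107490 + 2636 = 110126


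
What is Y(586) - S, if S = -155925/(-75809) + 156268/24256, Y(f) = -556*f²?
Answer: -87770789215503979/459705776 ≈ -1.9093e+8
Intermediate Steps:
S = 3907159403/459705776 (S = -155925*(-1/75809) + 156268*(1/24256) = 155925/75809 + 39067/6064 = 3907159403/459705776 ≈ 8.4993)
Y(586) - S = -556*586² - 1*3907159403/459705776 = -556*343396 - 3907159403/459705776 = -190928176 - 3907159403/459705776 = -87770789215503979/459705776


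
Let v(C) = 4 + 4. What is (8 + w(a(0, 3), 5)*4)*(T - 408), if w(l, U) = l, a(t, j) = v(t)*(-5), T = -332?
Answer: 112480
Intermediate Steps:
v(C) = 8
a(t, j) = -40 (a(t, j) = 8*(-5) = -40)
(8 + w(a(0, 3), 5)*4)*(T - 408) = (8 - 40*4)*(-332 - 408) = (8 - 160)*(-740) = -152*(-740) = 112480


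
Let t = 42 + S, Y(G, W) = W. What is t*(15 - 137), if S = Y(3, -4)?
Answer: -4636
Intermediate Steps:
S = -4
t = 38 (t = 42 - 4 = 38)
t*(15 - 137) = 38*(15 - 137) = 38*(-122) = -4636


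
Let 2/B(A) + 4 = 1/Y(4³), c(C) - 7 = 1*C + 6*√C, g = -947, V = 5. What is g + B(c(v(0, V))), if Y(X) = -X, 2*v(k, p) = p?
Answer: -243507/257 ≈ -947.50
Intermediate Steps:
v(k, p) = p/2
c(C) = 7 + C + 6*√C (c(C) = 7 + (1*C + 6*√C) = 7 + (C + 6*√C) = 7 + C + 6*√C)
B(A) = -128/257 (B(A) = 2/(-4 + 1/(-1*4³)) = 2/(-4 + 1/(-1*64)) = 2/(-4 + 1/(-64)) = 2/(-4 - 1/64) = 2/(-257/64) = 2*(-64/257) = -128/257)
g + B(c(v(0, V))) = -947 - 128/257 = -243507/257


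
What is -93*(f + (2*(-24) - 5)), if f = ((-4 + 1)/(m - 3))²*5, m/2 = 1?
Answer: 744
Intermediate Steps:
m = 2 (m = 2*1 = 2)
f = 45 (f = ((-4 + 1)/(2 - 3))²*5 = (-3/(-1))²*5 = (-3*(-1))²*5 = 3²*5 = 9*5 = 45)
-93*(f + (2*(-24) - 5)) = -93*(45 + (2*(-24) - 5)) = -93*(45 + (-48 - 5)) = -93*(45 - 53) = -93*(-8) = 744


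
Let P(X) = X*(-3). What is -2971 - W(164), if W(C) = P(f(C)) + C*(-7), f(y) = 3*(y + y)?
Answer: 1129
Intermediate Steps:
f(y) = 6*y (f(y) = 3*(2*y) = 6*y)
P(X) = -3*X
W(C) = -25*C (W(C) = -18*C + C*(-7) = -18*C - 7*C = -25*C)
-2971 - W(164) = -2971 - (-25)*164 = -2971 - 1*(-4100) = -2971 + 4100 = 1129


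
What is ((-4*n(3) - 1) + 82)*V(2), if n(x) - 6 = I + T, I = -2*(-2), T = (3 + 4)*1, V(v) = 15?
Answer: 195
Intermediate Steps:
T = 7 (T = 7*1 = 7)
I = 4
n(x) = 17 (n(x) = 6 + (4 + 7) = 6 + 11 = 17)
((-4*n(3) - 1) + 82)*V(2) = ((-4*17 - 1) + 82)*15 = ((-68 - 1) + 82)*15 = (-69 + 82)*15 = 13*15 = 195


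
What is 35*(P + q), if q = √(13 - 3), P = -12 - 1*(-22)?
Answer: 350 + 35*√10 ≈ 460.68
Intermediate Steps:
P = 10 (P = -12 + 22 = 10)
q = √10 ≈ 3.1623
35*(P + q) = 35*(10 + √10) = 350 + 35*√10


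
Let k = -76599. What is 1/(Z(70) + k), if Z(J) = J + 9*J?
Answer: -1/75899 ≈ -1.3175e-5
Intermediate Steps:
Z(J) = 10*J
1/(Z(70) + k) = 1/(10*70 - 76599) = 1/(700 - 76599) = 1/(-75899) = -1/75899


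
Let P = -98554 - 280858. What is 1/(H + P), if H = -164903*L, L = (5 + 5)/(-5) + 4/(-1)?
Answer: 1/610006 ≈ 1.6393e-6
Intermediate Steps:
P = -379412
L = -6 (L = 10*(-⅕) + 4*(-1) = -2 - 4 = -6)
H = 989418 (H = -164903*(-6) = 989418)
1/(H + P) = 1/(989418 - 379412) = 1/610006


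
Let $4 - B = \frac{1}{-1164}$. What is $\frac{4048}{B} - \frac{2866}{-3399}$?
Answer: $\frac{16028999890}{15829143} \approx 1012.6$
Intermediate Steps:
$B = \frac{4657}{1164}$ ($B = 4 - \frac{1}{-1164} = 4 - - \frac{1}{1164} = 4 + \frac{1}{1164} = \frac{4657}{1164} \approx 4.0009$)
$\frac{4048}{B} - \frac{2866}{-3399} = \frac{4048}{\frac{4657}{1164}} - \frac{2866}{-3399} = 4048 \cdot \frac{1164}{4657} - - \frac{2866}{3399} = \frac{4711872}{4657} + \frac{2866}{3399} = \frac{16028999890}{15829143}$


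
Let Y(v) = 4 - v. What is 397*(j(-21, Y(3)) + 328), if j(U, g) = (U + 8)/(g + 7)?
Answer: 1036567/8 ≈ 1.2957e+5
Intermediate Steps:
j(U, g) = (8 + U)/(7 + g)
397*(j(-21, Y(3)) + 328) = 397*((8 - 21)/(7 + (4 - 1*3)) + 328) = 397*(-13/(7 + (4 - 3)) + 328) = 397*(-13/(7 + 1) + 328) = 397*(-13/8 + 328) = 397*(2611/8) = 1036567/8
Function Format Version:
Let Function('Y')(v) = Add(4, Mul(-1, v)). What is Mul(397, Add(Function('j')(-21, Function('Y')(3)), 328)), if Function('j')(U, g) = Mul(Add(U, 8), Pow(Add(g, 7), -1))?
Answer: Rational(1036567, 8) ≈ 1.2957e+5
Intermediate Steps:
Function('j')(U, g) = Mul(Pow(Add(7, g), -1), Add(8, U)) (Function('j')(U, g) = Mul(Add(8, U), Pow(Add(7, g), -1)) = Mul(Pow(Add(7, g), -1), Add(8, U)))
Mul(397, Add(Function('j')(-21, Function('Y')(3)), 328)) = Mul(397, Add(Mul(Pow(Add(7, Add(4, Mul(-1, 3))), -1), Add(8, -21)), 328)) = Mul(397, Add(Mul(Pow(Add(7, Add(4, -3)), -1), -13), 328)) = Mul(397, Add(Mul(Pow(Add(7, 1), -1), -13), 328)) = Mul(397, Add(Mul(Pow(8, -1), -13), 328)) = Mul(397, Add(Mul(Rational(1, 8), -13), 328)) = Mul(397, Add(Rational(-13, 8), 328)) = Mul(397, Rational(2611, 8)) = Rational(1036567, 8)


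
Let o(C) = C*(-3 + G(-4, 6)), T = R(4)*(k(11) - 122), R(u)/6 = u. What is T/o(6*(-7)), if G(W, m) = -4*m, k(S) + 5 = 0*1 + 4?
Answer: -164/63 ≈ -2.6032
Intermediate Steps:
k(S) = -1 (k(S) = -5 + (0*1 + 4) = -5 + (0 + 4) = -5 + 4 = -1)
R(u) = 6*u
T = -2952 (T = (6*4)*(-1 - 122) = 24*(-123) = -2952)
o(C) = -27*C (o(C) = C*(-3 - 4*6) = C*(-3 - 24) = C*(-27) = -27*C)
T/o(6*(-7)) = -2952/((-162*(-7))) = -2952/((-27*(-42))) = -2952/1134 = -2952*1/1134 = -164/63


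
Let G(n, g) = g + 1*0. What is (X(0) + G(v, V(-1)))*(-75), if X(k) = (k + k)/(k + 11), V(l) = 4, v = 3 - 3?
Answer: -300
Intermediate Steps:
v = 0
G(n, g) = g (G(n, g) = g + 0 = g)
X(k) = 2*k/(11 + k) (X(k) = (2*k)/(11 + k) = 2*k/(11 + k))
(X(0) + G(v, V(-1)))*(-75) = (2*0/(11 + 0) + 4)*(-75) = (2*0/11 + 4)*(-75) = (2*0*(1/11) + 4)*(-75) = (0 + 4)*(-75) = 4*(-75) = -300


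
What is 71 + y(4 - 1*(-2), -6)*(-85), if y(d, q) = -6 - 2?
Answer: 751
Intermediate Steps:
y(d, q) = -8
71 + y(4 - 1*(-2), -6)*(-85) = 71 - 8*(-85) = 71 + 680 = 751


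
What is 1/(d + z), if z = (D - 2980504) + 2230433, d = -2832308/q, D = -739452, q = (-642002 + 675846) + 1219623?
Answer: -1253467/1867070758549 ≈ -6.7135e-7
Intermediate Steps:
q = 1253467 (q = 33844 + 1219623 = 1253467)
d = -2832308/1253467 ≈ -2.2596
z = -1489523 (z = (-739452 - 2980504) + 2230433 = -3719956 + 2230433 = -1489523)
1/(d + z) = 1/(-2832308/1253467 - 1489523) = 1/(-1867070758549/1253467) = -1253467/1867070758549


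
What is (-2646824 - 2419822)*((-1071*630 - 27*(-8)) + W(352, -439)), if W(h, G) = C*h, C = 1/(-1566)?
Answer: 891973972514716/261 ≈ 3.4175e+12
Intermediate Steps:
C = -1/1566 ≈ -0.00063857
W(h, G) = -h/1566
(-2646824 - 2419822)*((-1071*630 - 27*(-8)) + W(352, -439)) = (-2646824 - 2419822)*((-1071*630 - 27*(-8)) - 1/1566*352) = -5066646*((-674730 + 216) - 176/783) = -5066646*(-674514 - 176/783) = -5066646*(-528144638/783) = 891973972514716/261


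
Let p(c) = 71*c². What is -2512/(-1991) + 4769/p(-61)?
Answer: 673142871/526004281 ≈ 1.2797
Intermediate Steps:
-2512/(-1991) + 4769/p(-61) = -2512/(-1991) + 4769/((71*(-61)²)) = -2512*(-1/1991) + 4769/((71*3721)) = 2512/1991 + 4769/264191 = 673142871/526004281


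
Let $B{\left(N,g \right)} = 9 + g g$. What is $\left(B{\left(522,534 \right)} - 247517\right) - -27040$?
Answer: $64688$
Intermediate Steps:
$B{\left(N,g \right)} = 9 + g^{2}$
$\left(B{\left(522,534 \right)} - 247517\right) - -27040 = \left(\left(9 + 534^{2}\right) - 247517\right) - -27040 = \left(\left(9 + 285156\right) - 247517\right) + \left(-284 + 27324\right) = \left(285165 - 247517\right) + 27040 = 37648 + 27040 = 64688$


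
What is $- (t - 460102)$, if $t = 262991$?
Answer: $197111$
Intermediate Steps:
$- (t - 460102) = - (262991 - 460102) = \left(-1\right) \left(-197111\right) = 197111$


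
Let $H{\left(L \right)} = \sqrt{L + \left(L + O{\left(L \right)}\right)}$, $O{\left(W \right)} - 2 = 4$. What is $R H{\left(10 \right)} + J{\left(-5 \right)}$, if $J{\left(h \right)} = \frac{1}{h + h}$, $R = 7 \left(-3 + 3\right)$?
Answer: $- \frac{1}{10} \approx -0.1$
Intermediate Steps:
$R = 0$ ($R = 7 \cdot 0 = 0$)
$O{\left(W \right)} = 6$ ($O{\left(W \right)} = 2 + 4 = 6$)
$H{\left(L \right)} = \sqrt{6 + 2 L}$ ($H{\left(L \right)} = \sqrt{L + \left(L + 6\right)} = \sqrt{L + \left(6 + L\right)} = \sqrt{6 + 2 L}$)
$J{\left(h \right)} = \frac{1}{2 h}$
$R H{\left(10 \right)} + J{\left(-5 \right)} = 0 \sqrt{6 + 2 \cdot 10} + \frac{1}{2 \left(-5\right)} = 0 \sqrt{6 + 20} + \frac{1}{2} \left(- \frac{1}{5}\right) = 0 \sqrt{26} - \frac{1}{10} = 0 - \frac{1}{10} = - \frac{1}{10}$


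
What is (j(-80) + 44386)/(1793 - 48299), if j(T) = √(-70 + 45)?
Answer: -22193/23253 - 5*I/46506 ≈ -0.95441 - 0.00010751*I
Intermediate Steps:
j(T) = 5*I (j(T) = √(-25) = 5*I)
(j(-80) + 44386)/(1793 - 48299) = (5*I + 44386)/(1793 - 48299) = (44386 + 5*I)/(-46506) = (44386 + 5*I)*(-1/46506) = -22193/23253 - 5*I/46506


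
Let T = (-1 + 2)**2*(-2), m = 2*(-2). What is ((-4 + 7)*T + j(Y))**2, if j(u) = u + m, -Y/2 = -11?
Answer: 144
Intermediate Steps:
Y = 22 (Y = -2*(-11) = 22)
m = -4
T = -2 (T = 1**2*(-2) = 1*(-2) = -2)
j(u) = -4 + u (j(u) = u - 4 = -4 + u)
((-4 + 7)*T + j(Y))**2 = ((-4 + 7)*(-2) + (-4 + 22))**2 = (3*(-2) + 18)**2 = (-6 + 18)**2 = 12**2 = 144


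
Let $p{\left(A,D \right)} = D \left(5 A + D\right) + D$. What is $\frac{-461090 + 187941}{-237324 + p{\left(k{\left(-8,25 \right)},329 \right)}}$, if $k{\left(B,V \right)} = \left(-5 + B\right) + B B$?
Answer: $\frac{273149}{44859} \approx 6.0891$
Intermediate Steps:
$k{\left(B,V \right)} = -5 + B + B^{2}$ ($k{\left(B,V \right)} = \left(-5 + B\right) + B^{2} = -5 + B + B^{2}$)
$p{\left(A,D \right)} = D + D \left(D + 5 A\right)$ ($p{\left(A,D \right)} = D \left(D + 5 A\right) + D = D + D \left(D + 5 A\right)$)
$\frac{-461090 + 187941}{-237324 + p{\left(k{\left(-8,25 \right)},329 \right)}} = \frac{-461090 + 187941}{-237324 + 329 \left(1 + 329 + 5 \left(-5 - 8 + \left(-8\right)^{2}\right)\right)} = - \frac{273149}{-237324 + 329 \left(1 + 329 + 5 \left(-5 - 8 + 64\right)\right)} = - \frac{273149}{-237324 + 329 \left(1 + 329 + 5 \cdot 51\right)} = - \frac{273149}{-237324 + 329 \left(1 + 329 + 255\right)} = - \frac{273149}{-237324 + 329 \cdot 585} = - \frac{273149}{-237324 + 192465} = - \frac{273149}{-44859} = \left(-273149\right) \left(- \frac{1}{44859}\right) = \frac{273149}{44859}$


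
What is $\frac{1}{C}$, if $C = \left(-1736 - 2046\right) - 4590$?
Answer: $- \frac{1}{8372} \approx -0.00011945$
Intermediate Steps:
$C = -8372$ ($C = -3782 - 4590 = -8372$)
$\frac{1}{C} = \frac{1}{-8372} = - \frac{1}{8372}$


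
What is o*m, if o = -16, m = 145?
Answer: -2320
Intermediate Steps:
o*m = -16*145 = -2320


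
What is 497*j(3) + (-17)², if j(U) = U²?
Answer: 4762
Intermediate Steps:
497*j(3) + (-17)² = 497*3² + (-17)² = 497*9 + 289 = 4473 + 289 = 4762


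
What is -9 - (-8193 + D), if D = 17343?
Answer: -9159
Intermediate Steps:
-9 - (-8193 + D) = -9 - (-8193 + 17343) = -9 - 1*9150 = -9 - 9150 = -9159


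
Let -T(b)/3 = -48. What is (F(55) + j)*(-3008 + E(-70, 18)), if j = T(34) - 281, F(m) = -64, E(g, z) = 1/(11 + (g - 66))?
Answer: 75576201/125 ≈ 6.0461e+5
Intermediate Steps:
T(b) = 144 (T(b) = -3*(-48) = 144)
E(g, z) = 1/(-55 + g) (E(g, z) = 1/(11 + (-66 + g)) = 1/(-55 + g))
j = -137 (j = 144 - 281 = -137)
(F(55) + j)*(-3008 + E(-70, 18)) = (-64 - 137)*(-3008 + 1/(-55 - 70)) = -201*(-3008 + 1/(-125)) = -201*(-3008 - 1/125) = -201*(-376001/125) = 75576201/125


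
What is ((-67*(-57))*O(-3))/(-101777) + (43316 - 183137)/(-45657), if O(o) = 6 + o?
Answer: 240481924/81523377 ≈ 2.9499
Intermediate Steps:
((-67*(-57))*O(-3))/(-101777) + (43316 - 183137)/(-45657) = ((-67*(-57))*(6 - 3))/(-101777) + (43316 - 183137)/(-45657) = (3819*3)*(-1/101777) - 139821*(-1/45657) = 11457*(-1/101777) + 2453/801 = -11457/101777 + 2453/801 = 240481924/81523377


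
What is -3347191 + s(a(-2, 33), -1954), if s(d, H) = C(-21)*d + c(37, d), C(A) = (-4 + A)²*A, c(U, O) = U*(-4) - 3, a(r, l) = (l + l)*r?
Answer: -1614842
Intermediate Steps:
a(r, l) = 2*l*r (a(r, l) = (2*l)*r = 2*l*r)
c(U, O) = -3 - 4*U (c(U, O) = -4*U - 3 = -3 - 4*U)
C(A) = A*(-4 + A)²
s(d, H) = -151 - 13125*d (s(d, H) = (-21*(-4 - 21)²)*d + (-3 - 4*37) = (-21*(-25)²)*d + (-3 - 148) = (-21*625)*d - 151 = -13125*d - 151 = -151 - 13125*d)
-3347191 + s(a(-2, 33), -1954) = -3347191 + (-151 - 26250*33*(-2)) = -3347191 + (-151 - 13125*(-132)) = -3347191 + (-151 + 1732500) = -3347191 + 1732349 = -1614842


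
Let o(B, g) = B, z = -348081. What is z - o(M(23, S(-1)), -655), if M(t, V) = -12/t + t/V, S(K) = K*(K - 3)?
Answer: -32023933/92 ≈ -3.4809e+5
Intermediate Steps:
S(K) = K*(-3 + K)
z - o(M(23, S(-1)), -655) = -348081 - (-12/23 + 23/((-(-3 - 1)))) = -348081 - (-12*1/23 + 23/((-1*(-4)))) = -348081 - (-12/23 + 23/4) = -348081 - 1*481/92 = -348081 - 481/92 = -32023933/92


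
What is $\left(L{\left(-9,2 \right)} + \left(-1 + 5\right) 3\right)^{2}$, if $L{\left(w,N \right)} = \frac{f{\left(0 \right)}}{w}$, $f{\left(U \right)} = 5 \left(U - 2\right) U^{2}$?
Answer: $144$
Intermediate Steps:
$f{\left(U \right)} = U^{2} \left(-10 + 5 U\right)$ ($f{\left(U \right)} = 5 \left(-2 + U\right) U^{2} = \left(-10 + 5 U\right) U^{2} = U^{2} \left(-10 + 5 U\right)$)
$L{\left(w,N \right)} = 0$ ($L{\left(w,N \right)} = \frac{5 \cdot 0^{2} \left(-2 + 0\right)}{w} = \frac{5 \cdot 0 \left(-2\right)}{w} = \frac{0}{w} = 0$)
$\left(L{\left(-9,2 \right)} + \left(-1 + 5\right) 3\right)^{2} = \left(0 + \left(-1 + 5\right) 3\right)^{2} = \left(0 + 4 \cdot 3\right)^{2} = \left(0 + 12\right)^{2} = 12^{2} = 144$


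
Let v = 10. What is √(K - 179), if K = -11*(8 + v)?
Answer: I*√377 ≈ 19.417*I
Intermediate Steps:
K = -198 (K = -11*(8 + 10) = -11*18 = -198)
√(K - 179) = √(-198 - 179) = √(-377) = I*√377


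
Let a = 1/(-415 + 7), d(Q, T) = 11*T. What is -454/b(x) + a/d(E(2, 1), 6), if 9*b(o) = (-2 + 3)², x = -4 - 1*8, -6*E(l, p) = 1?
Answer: -110027809/26928 ≈ -4086.0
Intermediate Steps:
E(l, p) = -⅙ (E(l, p) = -⅙*1 = -⅙)
x = -12 (x = -4 - 8 = -12)
b(o) = ⅑ (b(o) = (-2 + 3)²/9 = (⅑)*1² = (⅑)*1 = ⅑)
a = -1/408 (a = 1/(-408) = -1/408 ≈ -0.0024510)
-454/b(x) + a/d(E(2, 1), 6) = -454/⅑ - 1/(408*(11*6)) = -454*9 - 1/408/66 = -4086 - 1/408*1/66 = -4086 - 1/26928 = -110027809/26928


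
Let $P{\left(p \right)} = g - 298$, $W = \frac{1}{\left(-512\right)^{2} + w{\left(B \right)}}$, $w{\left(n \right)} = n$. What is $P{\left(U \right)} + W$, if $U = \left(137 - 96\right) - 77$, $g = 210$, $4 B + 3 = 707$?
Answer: $- \frac{23084159}{262320} \approx -88.0$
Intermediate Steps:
$B = 176$ ($B = - \frac{3}{4} + \frac{1}{4} \cdot 707 = - \frac{3}{4} + \frac{707}{4} = 176$)
$W = \frac{1}{262320}$ ($W = \frac{1}{\left(-512\right)^{2} + 176} = \frac{1}{262144 + 176} = \frac{1}{262320} \approx 3.8121 \cdot 10^{-6}$)
$U = -36$ ($U = 41 - 77 = -36$)
$P{\left(p \right)} = -88$ ($P{\left(p \right)} = 210 - 298 = -88$)
$P{\left(U \right)} + W = -88 + \frac{1}{262320} = - \frac{23084159}{262320}$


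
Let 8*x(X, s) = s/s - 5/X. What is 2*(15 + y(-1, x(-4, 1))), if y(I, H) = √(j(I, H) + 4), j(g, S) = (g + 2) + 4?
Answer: 36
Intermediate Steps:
j(g, S) = 6 + g (j(g, S) = (2 + g) + 4 = 6 + g)
x(X, s) = ⅛ - 5/(8*X) (x(X, s) = (s/s - 5/X)/8 = (1 - 5/X)/8 = ⅛ - 5/(8*X))
y(I, H) = √(10 + I) (y(I, H) = √((6 + I) + 4) = √(10 + I))
2*(15 + y(-1, x(-4, 1))) = 2*(15 + √(10 - 1)) = 2*(15 + √9) = 2*(15 + 3) = 2*18 = 36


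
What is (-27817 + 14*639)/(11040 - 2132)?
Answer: -18871/8908 ≈ -2.1184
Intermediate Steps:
(-27817 + 14*639)/(11040 - 2132) = (-27817 + 8946)/8908 = -18871*1/8908 = -18871/8908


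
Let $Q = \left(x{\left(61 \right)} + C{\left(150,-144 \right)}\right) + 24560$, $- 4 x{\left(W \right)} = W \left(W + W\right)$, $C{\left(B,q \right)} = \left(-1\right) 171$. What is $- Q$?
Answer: $- \frac{45057}{2} \approx -22529.0$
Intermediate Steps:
$C{\left(B,q \right)} = -171$
$x{\left(W \right)} = - \frac{W^{2}}{2}$ ($x{\left(W \right)} = - \frac{W \left(W + W\right)}{4} = - \frac{W 2 W}{4} = - \frac{2 W^{2}}{4} = - \frac{W^{2}}{2}$)
$Q = \frac{45057}{2}$ ($Q = \left(- \frac{61^{2}}{2} - 171\right) + 24560 = \left(\left(- \frac{1}{2}\right) 3721 - 171\right) + 24560 = \left(- \frac{3721}{2} - 171\right) + 24560 = - \frac{4063}{2} + 24560 = \frac{45057}{2} \approx 22529.0$)
$- Q = \left(-1\right) \frac{45057}{2} = - \frac{45057}{2}$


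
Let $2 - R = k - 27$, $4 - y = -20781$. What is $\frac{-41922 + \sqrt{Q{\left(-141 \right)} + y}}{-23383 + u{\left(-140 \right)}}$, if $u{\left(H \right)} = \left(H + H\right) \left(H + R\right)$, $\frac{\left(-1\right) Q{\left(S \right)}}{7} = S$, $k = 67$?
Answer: $- \frac{13974}{8819} + \frac{2 \sqrt{5443}}{26457} \approx -1.579$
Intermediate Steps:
$y = 20785$ ($y = 4 - -20781 = 4 + 20781 = 20785$)
$Q{\left(S \right)} = - 7 S$
$R = -38$ ($R = 2 - \left(67 - 27\right) = 2 - 40 = -38$)
$u{\left(H \right)} = 2 H \left(-38 + H\right)$ ($u{\left(H \right)} = \left(H + H\right) \left(H - 38\right) = 2 H \left(-38 + H\right)$)
$\frac{-41922 + \sqrt{Q{\left(-141 \right)} + y}}{-23383 + u{\left(-140 \right)}} = \frac{-41922 + \sqrt{\left(-7\right) \left(-141\right) + 20785}}{-23383 + 2 \left(-140\right) \left(-38 - 140\right)} = \frac{-41922 + \sqrt{987 + 20785}}{-23383 + 2 \left(-140\right) \left(-178\right)} = \frac{-41922 + \sqrt{21772}}{-23383 + 49840} = \frac{-41922 + 2 \sqrt{5443}}{26457} = \left(-41922 + 2 \sqrt{5443}\right) \frac{1}{26457} = - \frac{13974}{8819} + \frac{2 \sqrt{5443}}{26457}$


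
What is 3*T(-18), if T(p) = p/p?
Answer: 3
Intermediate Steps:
T(p) = 1
3*T(-18) = 3*1 = 3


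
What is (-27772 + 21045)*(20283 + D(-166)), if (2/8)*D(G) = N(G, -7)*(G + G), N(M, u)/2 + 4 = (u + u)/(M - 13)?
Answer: -36966001863/179 ≈ -2.0651e+8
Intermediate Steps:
N(M, u) = -8 + 4*u/(-13 + M) (N(M, u) = -8 + 2*((u + u)/(M - 13)) = -8 + 2*((2*u)/(-13 + M)) = -8 + 2*(2*u/(-13 + M)) = -8 + 4*u/(-13 + M))
D(G) = 32*G*(19 - 2*G)/(-13 + G) (D(G) = 4*((4*(26 - 7 - 2*G)/(-13 + G))*(G + G)) = 4*((4*(19 - 2*G)/(-13 + G))*(2*G)) = 4*(8*G*(19 - 2*G)/(-13 + G)) = 32*G*(19 - 2*G)/(-13 + G))
(-27772 + 21045)*(20283 + D(-166)) = (-27772 + 21045)*(20283 + 32*(-166)*(19 - 2*(-166))/(-13 - 166)) = -6727*(20283 + 32*(-166)*(19 + 332)/(-179)) = -6727*(20283 + 32*(-166)*(-1/179)*351) = -6727*(20283 + 1864512/179) = -6727*5495169/179 = -36966001863/179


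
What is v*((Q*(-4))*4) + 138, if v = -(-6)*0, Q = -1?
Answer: 138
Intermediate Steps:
v = 0 (v = -1*0 = 0)
v*((Q*(-4))*4) + 138 = 0*(-1*(-4)*4) + 138 = 0*(4*4) + 138 = 0*16 + 138 = 0 + 138 = 138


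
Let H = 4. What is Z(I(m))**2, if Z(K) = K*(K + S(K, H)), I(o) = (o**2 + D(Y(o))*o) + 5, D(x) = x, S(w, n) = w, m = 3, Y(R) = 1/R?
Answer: 202500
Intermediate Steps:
I(o) = 6 + o**2 (I(o) = (o**2 + o/o) + 5 = (o**2 + 1) + 5 = (1 + o**2) + 5 = 6 + o**2)
Z(K) = 2*K**2 (Z(K) = K*(K + K) = K*(2*K) = 2*K**2)
Z(I(m))**2 = (2*(6 + 3**2)**2)**2 = (2*(6 + 9)**2)**2 = (2*15**2)**2 = (2*225)**2 = 450**2 = 202500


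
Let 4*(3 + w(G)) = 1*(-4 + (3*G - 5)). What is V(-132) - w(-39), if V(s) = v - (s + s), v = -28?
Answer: 541/2 ≈ 270.50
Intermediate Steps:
V(s) = -28 - 2*s (V(s) = -28 - (s + s) = -28 - 2*s)
w(G) = -21/4 + 3*G/4 (w(G) = -3 + (1*(-4 + (3*G - 5)))/4 = -3 + (1*(-4 + (-5 + 3*G)))/4 = -3 + (1*(-9 + 3*G))/4 = -3 + (-9 + 3*G)/4 = -3 + (-9/4 + 3*G/4) = -21/4 + 3*G/4)
V(-132) - w(-39) = (-28 - 2*(-132)) - (-21/4 + (¾)*(-39)) = (-28 + 264) - (-21/4 - 117/4) = 236 - 1*(-69/2) = 236 + 69/2 = 541/2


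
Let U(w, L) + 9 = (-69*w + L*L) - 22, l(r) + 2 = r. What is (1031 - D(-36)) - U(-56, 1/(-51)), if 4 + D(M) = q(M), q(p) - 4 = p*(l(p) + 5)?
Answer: -10377991/2601 ≈ -3990.0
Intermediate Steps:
l(r) = -2 + r
U(w, L) = -31 + L**2 - 69*w (U(w, L) = -9 + ((-69*w + L*L) - 22) = -9 + ((-69*w + L**2) - 22) = -9 + ((L**2 - 69*w) - 22) = -9 + (-22 + L**2 - 69*w) = -31 + L**2 - 69*w)
q(p) = 4 + p*(3 + p) (q(p) = 4 + p*((-2 + p) + 5) = 4 + p*(3 + p))
D(M) = M**2 + 3*M (D(M) = -4 + (4 + M**2 + 3*M) = M**2 + 3*M)
(1031 - D(-36)) - U(-56, 1/(-51)) = (1031 - (-36)*(3 - 36)) - (-31 + (1/(-51))**2 - 69*(-56)) = (1031 - (-36)*(-33)) - (-31 + (-1/51)**2 + 3864) = (1031 - 1*1188) - (-31 + 1/2601 + 3864) = (1031 - 1188) - 1*9969634/2601 = -157 - 9969634/2601 = -10377991/2601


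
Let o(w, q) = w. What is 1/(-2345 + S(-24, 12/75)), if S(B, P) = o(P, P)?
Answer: -25/58621 ≈ -0.00042647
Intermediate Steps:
S(B, P) = P
1/(-2345 + S(-24, 12/75)) = 1/(-2345 + 12/75) = 1/(-2345 + 12*(1/75)) = 1/(-2345 + 4/25) = 1/(-58621/25) = -25/58621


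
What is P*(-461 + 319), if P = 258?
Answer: -36636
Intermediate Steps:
P*(-461 + 319) = 258*(-461 + 319) = 258*(-142) = -36636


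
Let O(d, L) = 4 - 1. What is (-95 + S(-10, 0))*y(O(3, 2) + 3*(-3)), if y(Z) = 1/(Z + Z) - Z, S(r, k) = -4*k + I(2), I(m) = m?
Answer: -2201/4 ≈ -550.25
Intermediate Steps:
O(d, L) = 3
S(r, k) = 2 - 4*k (S(r, k) = -4*k + 2 = 2 - 4*k)
y(Z) = 1/(2*Z) - Z
(-95 + S(-10, 0))*y(O(3, 2) + 3*(-3)) = (-95 + (2 - 4*0))*(1/(2*(3 + 3*(-3))) - (3 + 3*(-3))) = (-95 + (2 + 0))*(1/(2*(3 - 9)) - (3 - 9)) = (-95 + 2)*((1/2)/(-6) - 1*(-6)) = -93*((1/2)*(-1/6) + 6) = -93*(-1/12 + 6) = -93*71/12 = -2201/4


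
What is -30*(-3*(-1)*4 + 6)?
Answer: -540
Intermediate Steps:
-30*(-3*(-1)*4 + 6) = -30*(3*4 + 6) = -30*(12 + 6) = -30*18 = -540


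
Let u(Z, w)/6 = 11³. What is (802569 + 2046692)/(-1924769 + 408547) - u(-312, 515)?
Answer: -12111398153/1516222 ≈ -7987.9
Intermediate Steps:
u(Z, w) = 7986 (u(Z, w) = 6*11³ = 6*1331 = 7986)
(802569 + 2046692)/(-1924769 + 408547) - u(-312, 515) = (802569 + 2046692)/(-1924769 + 408547) - 1*7986 = 2849261/(-1516222) - 7986 = 2849261*(-1/1516222) - 7986 = -2849261/1516222 - 7986 = -12111398153/1516222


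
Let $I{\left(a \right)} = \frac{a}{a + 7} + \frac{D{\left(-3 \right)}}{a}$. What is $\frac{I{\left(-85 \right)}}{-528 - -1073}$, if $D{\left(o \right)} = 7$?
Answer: $\frac{6679}{3613350} \approx 0.0018484$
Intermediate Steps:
$I{\left(a \right)} = \frac{7}{a} + \frac{a}{7 + a}$ ($I{\left(a \right)} = \frac{a}{a + 7} + \frac{7}{a} = \frac{a}{7 + a} + \frac{7}{a} = \frac{7}{a} + \frac{a}{7 + a}$)
$\frac{I{\left(-85 \right)}}{-528 - -1073} = \frac{\frac{1}{-85} \frac{1}{7 - 85} \left(49 + \left(-85\right)^{2} + 7 \left(-85\right)\right)}{-528 - -1073} = \frac{\left(- \frac{1}{85}\right) \frac{1}{-78} \left(49 + 7225 - 595\right)}{-528 + 1073} = \frac{\left(- \frac{1}{85}\right) \left(- \frac{1}{78}\right) 6679}{545} = \frac{6679}{6630} \cdot \frac{1}{545} = \frac{6679}{3613350}$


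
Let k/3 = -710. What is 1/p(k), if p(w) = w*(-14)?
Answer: 1/29820 ≈ 3.3535e-5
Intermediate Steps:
k = -2130 (k = 3*(-710) = -2130)
p(w) = -14*w
1/p(k) = 1/(-14*(-2130)) = 1/29820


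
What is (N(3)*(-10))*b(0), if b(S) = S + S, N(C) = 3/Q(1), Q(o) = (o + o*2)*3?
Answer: 0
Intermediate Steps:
Q(o) = 9*o (Q(o) = (o + 2*o)*3 = (3*o)*3 = 9*o)
N(C) = ⅓ (N(C) = 3/((9*1)) = 3/9 = 3*(⅑) = ⅓)
b(S) = 2*S
(N(3)*(-10))*b(0) = ((⅓)*(-10))*(2*0) = -10/3*0 = 0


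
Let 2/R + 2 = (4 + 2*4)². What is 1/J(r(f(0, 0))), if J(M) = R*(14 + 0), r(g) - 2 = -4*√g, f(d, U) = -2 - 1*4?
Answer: 71/14 ≈ 5.0714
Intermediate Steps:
R = 1/71 (R = 2/(-2 + (4 + 2*4)²) = 2/(-2 + (4 + 8)²) = 2/(-2 + 12²) = 2/(-2 + 144) = 2/142 = 2*(1/142) = 1/71 ≈ 0.014085)
f(d, U) = -6 (f(d, U) = -2 - 4 = -6)
r(g) = 2 - 4*√g
J(M) = 14/71 (J(M) = (14 + 0)/71 = (1/71)*14 = 14/71)
1/J(r(f(0, 0))) = 1/(14/71) = 71/14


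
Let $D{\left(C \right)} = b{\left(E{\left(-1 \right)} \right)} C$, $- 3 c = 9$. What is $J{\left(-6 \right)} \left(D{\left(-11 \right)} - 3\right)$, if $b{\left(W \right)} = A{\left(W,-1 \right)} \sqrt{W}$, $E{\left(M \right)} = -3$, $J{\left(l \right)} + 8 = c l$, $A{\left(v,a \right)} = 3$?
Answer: $-30 - 330 i \sqrt{3} \approx -30.0 - 571.58 i$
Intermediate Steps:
$c = -3$ ($c = \left(- \frac{1}{3}\right) 9 = -3$)
$J{\left(l \right)} = -8 - 3 l$
$b{\left(W \right)} = 3 \sqrt{W}$
$D{\left(C \right)} = 3 i C \sqrt{3}$ ($D{\left(C \right)} = 3 \sqrt{-3} C = 3 i \sqrt{3} C = 3 i C \sqrt{3}$)
$J{\left(-6 \right)} \left(D{\left(-11 \right)} - 3\right) = \left(-8 - -18\right) \left(3 i \left(-11\right) \sqrt{3} - 3\right) = \left(-8 + 18\right) \left(- 33 i \sqrt{3} - 3\right) = 10 \left(-3 - 33 i \sqrt{3}\right) = -30 - 330 i \sqrt{3}$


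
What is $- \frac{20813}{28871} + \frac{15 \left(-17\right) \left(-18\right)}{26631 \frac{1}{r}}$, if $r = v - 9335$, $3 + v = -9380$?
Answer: $- \frac{275669348447}{85429289} \approx -3226.9$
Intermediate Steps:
$v = -9383$ ($v = -3 - 9380 = -9383$)
$r = -18718$ ($r = -9383 - 9335 = -18718$)
$- \frac{20813}{28871} + \frac{15 \left(-17\right) \left(-18\right)}{26631 \frac{1}{r}} = - \frac{20813}{28871} + \frac{15 \left(-17\right) \left(-18\right)}{26631 \frac{1}{-18718}} = \left(-20813\right) \frac{1}{28871} + \frac{\left(-255\right) \left(-18\right)}{26631 \left(- \frac{1}{18718}\right)} = - \frac{20813}{28871} + \frac{4590}{- \frac{26631}{18718}} = - \frac{20813}{28871} + 4590 \left(- \frac{18718}{26631}\right) = - \frac{20813}{28871} - \frac{9546180}{2959} = - \frac{275669348447}{85429289}$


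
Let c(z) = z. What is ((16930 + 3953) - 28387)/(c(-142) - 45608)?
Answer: 3752/22875 ≈ 0.16402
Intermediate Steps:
((16930 + 3953) - 28387)/(c(-142) - 45608) = ((16930 + 3953) - 28387)/(-142 - 45608) = (20883 - 28387)/(-45750) = -7504*(-1/45750) = 3752/22875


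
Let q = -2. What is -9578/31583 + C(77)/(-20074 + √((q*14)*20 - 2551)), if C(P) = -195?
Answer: -3736003683596/12726956883221 + 195*I*√3111/402968587 ≈ -0.29355 + 2.6991e-5*I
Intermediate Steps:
-9578/31583 + C(77)/(-20074 + √((q*14)*20 - 2551)) = -9578/31583 - 195/(-20074 + √(-2*14*20 - 2551)) = -9578*1/31583 - 195/(-20074 + √(-28*20 - 2551)) = -9578/31583 - 195/(-20074 + √(-560 - 2551)) = -9578/31583 - 195/(-20074 + √(-3111)) = -9578/31583 - 195/(-20074 + I*√3111)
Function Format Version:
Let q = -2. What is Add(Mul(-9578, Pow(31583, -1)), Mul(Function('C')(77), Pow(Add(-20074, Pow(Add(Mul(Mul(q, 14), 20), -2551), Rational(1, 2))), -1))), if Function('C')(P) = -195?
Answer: Add(Rational(-3736003683596, 12726956883221), Mul(Rational(195, 402968587), I, Pow(3111, Rational(1, 2)))) ≈ Add(-0.29355, Mul(2.6991e-5, I))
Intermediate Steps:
Add(Mul(-9578, Pow(31583, -1)), Mul(Function('C')(77), Pow(Add(-20074, Pow(Add(Mul(Mul(q, 14), 20), -2551), Rational(1, 2))), -1))) = Add(Mul(-9578, Pow(31583, -1)), Mul(-195, Pow(Add(-20074, Pow(Add(Mul(Mul(-2, 14), 20), -2551), Rational(1, 2))), -1))) = Add(Mul(-9578, Rational(1, 31583)), Mul(-195, Pow(Add(-20074, Pow(Add(Mul(-28, 20), -2551), Rational(1, 2))), -1))) = Add(Rational(-9578, 31583), Mul(-195, Pow(Add(-20074, Pow(Add(-560, -2551), Rational(1, 2))), -1))) = Add(Rational(-9578, 31583), Mul(-195, Pow(Add(-20074, Pow(-3111, Rational(1, 2))), -1))) = Add(Rational(-9578, 31583), Mul(-195, Pow(Add(-20074, Mul(I, Pow(3111, Rational(1, 2)))), -1)))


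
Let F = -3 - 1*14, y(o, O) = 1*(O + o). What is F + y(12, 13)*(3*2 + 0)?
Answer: 133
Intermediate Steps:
y(o, O) = O + o
F = -17 (F = -3 - 14 = -17)
F + y(12, 13)*(3*2 + 0) = -17 + (13 + 12)*(3*2 + 0) = -17 + 25*(6 + 0) = -17 + 25*6 = -17 + 150 = 133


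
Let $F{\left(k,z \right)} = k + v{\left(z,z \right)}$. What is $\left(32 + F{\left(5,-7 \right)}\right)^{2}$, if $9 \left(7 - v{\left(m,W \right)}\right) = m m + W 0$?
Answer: $\frac{120409}{81} \approx 1486.5$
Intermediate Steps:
$v{\left(m,W \right)} = 7 - \frac{m^{2}}{9}$ ($v{\left(m,W \right)} = 7 - \frac{m m + W 0}{9} = 7 - \frac{m^{2} + 0}{9} = 7 - \frac{m^{2}}{9}$)
$F{\left(k,z \right)} = 7 + k - \frac{z^{2}}{9}$ ($F{\left(k,z \right)} = k - \left(-7 + \frac{z^{2}}{9}\right) = 7 + k - \frac{z^{2}}{9}$)
$\left(32 + F{\left(5,-7 \right)}\right)^{2} = \left(32 + \left(7 + 5 - \frac{\left(-7\right)^{2}}{9}\right)\right)^{2} = \left(32 + \left(7 + 5 - \frac{49}{9}\right)\right)^{2} = \left(32 + \frac{59}{9}\right)^{2} = \left(\frac{347}{9}\right)^{2} = \frac{120409}{81}$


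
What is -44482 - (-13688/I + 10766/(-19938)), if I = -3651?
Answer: -539706701699/12132273 ≈ -44485.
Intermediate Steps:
-44482 - (-13688/I + 10766/(-19938)) = -44482 - (-13688/(-3651) + 10766/(-19938)) = -44482 - (-13688*(-1/3651) + 10766*(-1/19938)) = -44482 - (13688/3651 - 5383/9969) = -44482 - 1*38934113/12132273 = -44482 - 38934113/12132273 = -539706701699/12132273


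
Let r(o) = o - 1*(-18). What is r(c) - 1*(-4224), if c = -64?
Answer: 4178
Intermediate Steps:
r(o) = 18 + o (r(o) = o + 18 = 18 + o)
r(c) - 1*(-4224) = (18 - 64) - 1*(-4224) = -46 + 4224 = 4178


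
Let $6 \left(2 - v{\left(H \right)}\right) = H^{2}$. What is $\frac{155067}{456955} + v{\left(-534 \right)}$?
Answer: $- \frac{21716174353}{456955} \approx -47524.0$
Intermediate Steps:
$v{\left(H \right)} = 2 - \frac{H^{2}}{6}$
$\frac{155067}{456955} + v{\left(-534 \right)} = \frac{155067}{456955} + \left(2 - \frac{\left(-534\right)^{2}}{6}\right) = 155067 \cdot \frac{1}{456955} + \left(2 - 47526\right) = \frac{155067}{456955} + \left(2 - 47526\right) = \frac{155067}{456955} - 47524 = - \frac{21716174353}{456955}$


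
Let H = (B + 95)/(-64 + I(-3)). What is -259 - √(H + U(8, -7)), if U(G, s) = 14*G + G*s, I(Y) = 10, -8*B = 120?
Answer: -259 - 8*√69/9 ≈ -266.38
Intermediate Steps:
B = -15 (B = -⅛*120 = -15)
H = -40/27 (H = (-15 + 95)/(-64 + 10) = 80/(-54) = 80*(-1/54) = -40/27 ≈ -1.4815)
-259 - √(H + U(8, -7)) = -259 - √(-40/27 + 8*(14 - 7)) = -259 - √(-40/27 + 8*7) = -259 - √(-40/27 + 56) = -259 - √(1472/27) = -259 - 8*√69/9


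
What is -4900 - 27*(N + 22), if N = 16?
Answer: -5926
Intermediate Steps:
-4900 - 27*(N + 22) = -4900 - 27*(16 + 22) = -4900 - 27*38 = -4900 - 1*1026 = -4900 - 1026 = -5926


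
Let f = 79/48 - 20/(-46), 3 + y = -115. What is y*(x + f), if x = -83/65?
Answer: -3402707/35880 ≈ -94.836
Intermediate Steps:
y = -118 (y = -3 - 115 = -118)
x = -83/65 (x = -83*1/65 = -83/65 ≈ -1.2769)
f = 2297/1104 (f = 79*(1/48) - 20*(-1/46) = 79/48 + 10/23 = 2297/1104 ≈ 2.0806)
y*(x + f) = -118*(-83/65 + 2297/1104) = -118*57673/71760 = -3402707/35880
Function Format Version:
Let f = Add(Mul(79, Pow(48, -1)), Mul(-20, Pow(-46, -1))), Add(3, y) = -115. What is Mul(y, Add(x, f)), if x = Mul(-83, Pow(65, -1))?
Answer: Rational(-3402707, 35880) ≈ -94.836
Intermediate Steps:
y = -118 (y = Add(-3, -115) = -118)
x = Rational(-83, 65) (x = Mul(-83, Rational(1, 65)) = Rational(-83, 65) ≈ -1.2769)
f = Rational(2297, 1104) (f = Add(Mul(79, Rational(1, 48)), Mul(-20, Rational(-1, 46))) = Add(Rational(79, 48), Rational(10, 23)) = Rational(2297, 1104) ≈ 2.0806)
Mul(y, Add(x, f)) = Mul(-118, Add(Rational(-83, 65), Rational(2297, 1104))) = Mul(-118, Rational(57673, 71760)) = Rational(-3402707, 35880)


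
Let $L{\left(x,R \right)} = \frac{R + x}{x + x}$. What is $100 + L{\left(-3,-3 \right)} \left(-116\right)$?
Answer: $-16$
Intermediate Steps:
$L{\left(x,R \right)} = \frac{R + x}{2 x}$
$100 + L{\left(-3,-3 \right)} \left(-116\right) = 100 + \frac{-3 - 3}{2 \left(-3\right)} \left(-116\right) = 100 + \frac{1}{2} \left(- \frac{1}{3}\right) \left(-6\right) \left(-116\right) = 100 + 1 \left(-116\right) = 100 - 116 = -16$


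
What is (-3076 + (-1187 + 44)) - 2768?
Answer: -6987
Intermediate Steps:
(-3076 + (-1187 + 44)) - 2768 = (-3076 - 1143) - 2768 = -4219 - 2768 = -6987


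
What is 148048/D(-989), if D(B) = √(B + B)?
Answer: -74024*I*√1978/989 ≈ -3328.8*I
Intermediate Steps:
D(B) = √2*√B (D(B) = √(2*B) = √2*√B)
148048/D(-989) = 148048/((√2*√(-989))) = 148048/((√2*(I*√989))) = 148048/((I*√1978)) = 148048*(-I*√1978/1978) = -74024*I*√1978/989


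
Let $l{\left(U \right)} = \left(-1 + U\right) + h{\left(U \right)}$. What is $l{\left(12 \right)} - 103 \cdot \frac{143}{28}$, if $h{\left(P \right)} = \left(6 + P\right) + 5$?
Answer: $- \frac{13777}{28} \approx -492.04$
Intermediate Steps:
$h{\left(P \right)} = 11 + P$
$l{\left(U \right)} = 10 + 2 U$ ($l{\left(U \right)} = \left(-1 + U\right) + \left(11 + U\right) = 10 + 2 U$)
$l{\left(12 \right)} - 103 \cdot \frac{143}{28} = \left(10 + 2 \cdot 12\right) - 103 \cdot \frac{143}{28} = \left(10 + 24\right) - 103 \cdot 143 \cdot \frac{1}{28} = 34 - \frac{14729}{28} = - \frac{13777}{28}$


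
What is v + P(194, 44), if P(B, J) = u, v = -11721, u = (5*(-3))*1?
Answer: -11736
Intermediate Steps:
u = -15 (u = -15*1 = -15)
P(B, J) = -15
v + P(194, 44) = -11721 - 15 = -11736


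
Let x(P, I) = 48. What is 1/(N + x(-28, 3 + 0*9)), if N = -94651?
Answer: -1/94603 ≈ -1.0570e-5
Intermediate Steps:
1/(N + x(-28, 3 + 0*9)) = 1/(-94651 + 48) = 1/(-94603) = -1/94603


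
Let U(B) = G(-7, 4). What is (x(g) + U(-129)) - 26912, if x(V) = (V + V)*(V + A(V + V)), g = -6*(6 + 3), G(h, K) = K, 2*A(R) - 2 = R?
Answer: -15352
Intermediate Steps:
A(R) = 1 + R/2
U(B) = 4
g = -54 (g = -6*9 = -54)
x(V) = 2*V*(1 + 2*V) (x(V) = (V + V)*(V + (1 + (V + V)/2)) = (2*V)*(V + (1 + (2*V)/2)) = (2*V)*(V + (1 + V)) = (2*V)*(1 + 2*V) = 2*V*(1 + 2*V))
(x(g) + U(-129)) - 26912 = (2*(-54)*(1 + 2*(-54)) + 4) - 26912 = (2*(-54)*(1 - 108) + 4) - 26912 = (2*(-54)*(-107) + 4) - 26912 = (11556 + 4) - 26912 = 11560 - 26912 = -15352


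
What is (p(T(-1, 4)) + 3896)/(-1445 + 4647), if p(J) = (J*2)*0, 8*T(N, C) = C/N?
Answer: 1948/1601 ≈ 1.2167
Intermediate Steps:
T(N, C) = C/(8*N) (T(N, C) = (C/N)/8 = C/(8*N))
p(J) = 0 (p(J) = (2*J)*0 = 0)
(p(T(-1, 4)) + 3896)/(-1445 + 4647) = (0 + 3896)/(-1445 + 4647) = 3896/3202 = 3896*(1/3202) = 1948/1601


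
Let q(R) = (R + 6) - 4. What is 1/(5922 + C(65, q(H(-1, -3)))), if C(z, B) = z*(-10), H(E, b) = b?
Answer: 1/5272 ≈ 0.00018968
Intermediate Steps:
q(R) = 2 + R (q(R) = (6 + R) - 4 = 2 + R)
C(z, B) = -10*z
1/(5922 + C(65, q(H(-1, -3)))) = 1/(5922 - 10*65) = 1/(5922 - 650) = 1/5272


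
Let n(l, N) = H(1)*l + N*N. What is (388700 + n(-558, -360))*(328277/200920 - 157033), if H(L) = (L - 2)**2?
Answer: -8167572153768293/100460 ≈ -8.1302e+10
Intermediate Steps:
H(L) = (-2 + L)**2
n(l, N) = l + N**2 (n(l, N) = (-2 + 1)**2*l + N*N = (-1)**2*l + N**2 = 1*l + N**2 = l + N**2)
(388700 + n(-558, -360))*(328277/200920 - 157033) = (388700 + (-558 + (-360)**2))*(328277/200920 - 157033) = (388700 + (-558 + 129600))*(328277*(1/200920) - 157033) = (388700 + 129042)*(328277/200920 - 157033) = 517742*(-31550742083/200920) = -8167572153768293/100460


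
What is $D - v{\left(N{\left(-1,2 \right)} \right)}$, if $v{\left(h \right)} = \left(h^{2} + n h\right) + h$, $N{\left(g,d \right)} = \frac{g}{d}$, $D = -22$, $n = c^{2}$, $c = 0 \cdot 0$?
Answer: $- \frac{87}{4} \approx -21.75$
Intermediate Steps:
$c = 0$
$n = 0$ ($n = 0^{2} = 0$)
$v{\left(h \right)} = h + h^{2}$ ($v{\left(h \right)} = \left(h^{2} + 0 h\right) + h = \left(h^{2} + 0\right) + h = h^{2} + h = h + h^{2}$)
$D - v{\left(N{\left(-1,2 \right)} \right)} = -22 - - \frac{1}{2} \left(1 - \frac{1}{2}\right) = -22 - \left(-1\right) \frac{1}{2} \left(1 - \frac{1}{2}\right) = -22 - - \frac{1 - \frac{1}{2}}{2} = -22 - \left(- \frac{1}{2}\right) \frac{1}{2} = -22 - - \frac{1}{4} = -22 + \frac{1}{4} = - \frac{87}{4}$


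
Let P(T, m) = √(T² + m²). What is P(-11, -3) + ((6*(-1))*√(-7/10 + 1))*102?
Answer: √130 - 306*√30/5 ≈ -323.80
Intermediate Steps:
P(-11, -3) + ((6*(-1))*√(-7/10 + 1))*102 = √((-11)² + (-3)²) + ((6*(-1))*√(-7/10 + 1))*102 = √(121 + 9) - 6*√(-7*⅒ + 1)*102 = √130 - 6*√(-7/10 + 1)*102 = √130 - 3*√30/5*102 = √130 - 306*√30/5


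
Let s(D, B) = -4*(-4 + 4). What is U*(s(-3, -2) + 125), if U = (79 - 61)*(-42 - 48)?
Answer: -202500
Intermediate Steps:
s(D, B) = 0 (s(D, B) = -4*0 = 0)
U = -1620 (U = 18*(-90) = -1620)
U*(s(-3, -2) + 125) = -1620*(0 + 125) = -1620*125 = -202500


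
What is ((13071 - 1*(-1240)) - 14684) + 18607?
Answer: 18234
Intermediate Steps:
((13071 - 1*(-1240)) - 14684) + 18607 = ((13071 + 1240) - 14684) + 18607 = (14311 - 14684) + 18607 = -373 + 18607 = 18234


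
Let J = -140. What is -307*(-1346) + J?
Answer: 413082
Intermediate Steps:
-307*(-1346) + J = -307*(-1346) - 140 = 413222 - 140 = 413082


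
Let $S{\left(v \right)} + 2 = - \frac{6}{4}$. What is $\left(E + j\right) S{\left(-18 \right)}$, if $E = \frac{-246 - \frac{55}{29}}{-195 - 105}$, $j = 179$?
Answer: $- \frac{10951423}{17400} \approx -629.39$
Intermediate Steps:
$S{\left(v \right)} = - \frac{7}{2}$ ($S{\left(v \right)} = -2 - \frac{6}{4} = -2 - \frac{3}{2} = - \frac{7}{2}$)
$E = \frac{7189}{8700}$ ($E = \frac{-246 - \frac{55}{29}}{-300} = \left(-246 - \frac{55}{29}\right) \left(- \frac{1}{300}\right) = \left(- \frac{7189}{29}\right) \left(- \frac{1}{300}\right) = \frac{7189}{8700} \approx 0.82632$)
$\left(E + j\right) S{\left(-18 \right)} = \left(\frac{7189}{8700} + 179\right) \left(- \frac{7}{2}\right) = \frac{1564489}{8700} \left(- \frac{7}{2}\right) = - \frac{10951423}{17400}$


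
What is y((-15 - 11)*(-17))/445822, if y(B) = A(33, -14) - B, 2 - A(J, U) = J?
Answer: -473/445822 ≈ -0.0010610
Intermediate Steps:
A(J, U) = 2 - J
y(B) = -31 - B (y(B) = (2 - 1*33) - B = (2 - 33) - B = -31 - B)
y((-15 - 11)*(-17))/445822 = (-31 - (-15 - 11)*(-17))/445822 = (-31 - (-26)*(-17))*(1/445822) = (-31 - 1*442)*(1/445822) = (-31 - 442)*(1/445822) = -473*1/445822 = -473/445822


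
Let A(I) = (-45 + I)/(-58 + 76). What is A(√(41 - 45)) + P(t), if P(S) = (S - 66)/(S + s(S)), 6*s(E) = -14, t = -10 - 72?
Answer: -377/506 + I/9 ≈ -0.74506 + 0.11111*I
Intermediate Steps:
t = -82
s(E) = -7/3 (s(E) = (⅙)*(-14) = -7/3)
A(I) = -5/2 + I/18 (A(I) = (-45 + I)/18 = (-45 + I)*(1/18) = -5/2 + I/18)
P(S) = (-66 + S)/(-7/3 + S) (P(S) = (S - 66)/(S - 7/3) = (-66 + S)/(-7/3 + S))
A(√(41 - 45)) + P(t) = (-5/2 + √(41 - 45)/18) + 3*(-66 - 82)/(-7 + 3*(-82)) = (-5/2 + √(-4)/18) + 3*(-148)/(-7 - 246) = (-5/2 + (2*I)/18) + 3*(-148)/(-253) = (-5/2 + I/9) + 3*(-1/253)*(-148) = (-5/2 + I/9) + 444/253 = -377/506 + I/9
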